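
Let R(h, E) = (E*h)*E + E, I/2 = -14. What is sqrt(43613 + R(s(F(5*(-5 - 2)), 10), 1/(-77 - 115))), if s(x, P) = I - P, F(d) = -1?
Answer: sqrt(1607749402)/192 ≈ 208.84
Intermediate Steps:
I = -28 (I = 2*(-14) = -28)
s(x, P) = -28 - P
R(h, E) = E + h*E**2 (R(h, E) = h*E**2 + E = E + h*E**2)
sqrt(43613 + R(s(F(5*(-5 - 2)), 10), 1/(-77 - 115))) = sqrt(43613 + (1 + (-28 - 1*10)/(-77 - 115))/(-77 - 115)) = sqrt(43613 + (1 + (-28 - 10)/(-192))/(-192)) = sqrt(43613 - (1 - 1/192*(-38))/192) = sqrt(43613 - (1 + 19/96)/192) = sqrt(43613 - 1/192*115/96) = sqrt(43613 - 115/18432) = sqrt(803874701/18432) = sqrt(1607749402)/192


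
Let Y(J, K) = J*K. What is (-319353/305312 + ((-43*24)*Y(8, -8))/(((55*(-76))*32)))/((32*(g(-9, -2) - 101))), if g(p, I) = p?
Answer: 491264877/1123059660800 ≈ 0.00043743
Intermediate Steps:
(-319353/305312 + ((-43*24)*Y(8, -8))/(((55*(-76))*32)))/((32*(g(-9, -2) - 101))) = (-319353/305312 + ((-43*24)*(8*(-8)))/(((55*(-76))*32)))/((32*(-9 - 101))) = (-319353*1/305312 + (-1032*(-64))/((-4180*32)))/((32*(-110))) = (-319353/305312 + 66048/(-133760))/(-3520) = (-319353/305312 + 66048*(-1/133760))*(-1/3520) = (-319353/305312 - 516/1045)*(-1/3520) = -491264877/319051040*(-1/3520) = 491264877/1123059660800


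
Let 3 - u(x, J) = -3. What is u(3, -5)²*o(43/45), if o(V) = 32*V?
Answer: 5504/5 ≈ 1100.8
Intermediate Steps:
u(x, J) = 6 (u(x, J) = 3 - 1*(-3) = 3 + 3 = 6)
u(3, -5)²*o(43/45) = 6²*(32*(43/45)) = 36*(32*(43*(1/45))) = 36*(32*(43/45)) = 36*(1376/45) = 5504/5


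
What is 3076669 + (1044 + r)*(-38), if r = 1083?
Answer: 2995843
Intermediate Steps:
3076669 + (1044 + r)*(-38) = 3076669 + (1044 + 1083)*(-38) = 3076669 + 2127*(-38) = 3076669 - 80826 = 2995843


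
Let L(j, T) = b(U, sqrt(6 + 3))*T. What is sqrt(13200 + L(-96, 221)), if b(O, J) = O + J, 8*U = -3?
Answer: 9*sqrt(2722)/4 ≈ 117.39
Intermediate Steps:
U = -3/8 (U = (1/8)*(-3) = -3/8 ≈ -0.37500)
b(O, J) = J + O
L(j, T) = 21*T/8 (L(j, T) = (sqrt(6 + 3) - 3/8)*T = (sqrt(9) - 3/8)*T = (3 - 3/8)*T = 21*T/8)
sqrt(13200 + L(-96, 221)) = sqrt(13200 + (21/8)*221) = sqrt(13200 + 4641/8) = sqrt(110241/8) = 9*sqrt(2722)/4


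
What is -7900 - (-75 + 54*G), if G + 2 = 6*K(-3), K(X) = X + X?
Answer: -5773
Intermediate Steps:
K(X) = 2*X
G = -38 (G = -2 + 6*(2*(-3)) = -2 + 6*(-6) = -2 - 36 = -38)
-7900 - (-75 + 54*G) = -7900 - (-75 + 54*(-38)) = -7900 - (-75 - 2052) = -7900 - 1*(-2127) = -7900 + 2127 = -5773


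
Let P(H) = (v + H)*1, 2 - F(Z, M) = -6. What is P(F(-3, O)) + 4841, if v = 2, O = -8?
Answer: 4851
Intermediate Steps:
F(Z, M) = 8 (F(Z, M) = 2 - 1*(-6) = 2 + 6 = 8)
P(H) = 2 + H (P(H) = (2 + H)*1 = 2 + H)
P(F(-3, O)) + 4841 = (2 + 8) + 4841 = 10 + 4841 = 4851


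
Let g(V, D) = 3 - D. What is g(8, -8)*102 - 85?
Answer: 1037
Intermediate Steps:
g(8, -8)*102 - 85 = (3 - 1*(-8))*102 - 85 = (3 + 8)*102 - 85 = 11*102 - 85 = 1122 - 85 = 1037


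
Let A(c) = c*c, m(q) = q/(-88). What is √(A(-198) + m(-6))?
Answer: √18974769/22 ≈ 198.00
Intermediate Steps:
m(q) = -q/88 (m(q) = q*(-1/88) = -q/88)
A(c) = c²
√(A(-198) + m(-6)) = √((-198)² - 1/88*(-6)) = √(39204 + 3/44) = √(1724979/44) = √18974769/22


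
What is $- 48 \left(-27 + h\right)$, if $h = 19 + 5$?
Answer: $144$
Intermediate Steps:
$h = 24$
$- 48 \left(-27 + h\right) = - 48 \left(-27 + 24\right) = \left(-48\right) \left(-3\right) = 144$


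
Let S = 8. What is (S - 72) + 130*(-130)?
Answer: -16964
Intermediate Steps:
(S - 72) + 130*(-130) = (8 - 72) + 130*(-130) = -64 - 16900 = -16964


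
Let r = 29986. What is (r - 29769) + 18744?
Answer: 18961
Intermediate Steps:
(r - 29769) + 18744 = (29986 - 29769) + 18744 = 217 + 18744 = 18961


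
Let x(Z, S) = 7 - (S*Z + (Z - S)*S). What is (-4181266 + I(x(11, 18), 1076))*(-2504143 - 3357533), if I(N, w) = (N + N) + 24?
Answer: 24509847899472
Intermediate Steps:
x(Z, S) = 7 - S*Z - S*(Z - S) (x(Z, S) = 7 - (S*Z + S*(Z - S)) = 7 + (-S*Z - S*(Z - S)) = 7 - S*Z - S*(Z - S))
I(N, w) = 24 + 2*N (I(N, w) = 2*N + 24 = 24 + 2*N)
(-4181266 + I(x(11, 18), 1076))*(-2504143 - 3357533) = (-4181266 + (24 + 2*(7 + 18² - 2*18*11)))*(-2504143 - 3357533) = (-4181266 + (24 + 2*(7 + 324 - 396)))*(-5861676) = (-4181266 + (24 + 2*(-65)))*(-5861676) = (-4181266 + (24 - 130))*(-5861676) = (-4181266 - 106)*(-5861676) = -4181372*(-5861676) = 24509847899472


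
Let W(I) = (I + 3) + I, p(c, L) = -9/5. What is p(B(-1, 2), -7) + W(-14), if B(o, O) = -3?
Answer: -134/5 ≈ -26.800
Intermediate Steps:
p(c, L) = -9/5 (p(c, L) = -9*⅕ = -9/5)
W(I) = 3 + 2*I (W(I) = (3 + I) + I = 3 + 2*I)
p(B(-1, 2), -7) + W(-14) = -9/5 + (3 + 2*(-14)) = -9/5 + (3 - 28) = -9/5 - 25 = -134/5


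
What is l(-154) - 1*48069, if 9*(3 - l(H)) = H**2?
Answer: -456310/9 ≈ -50701.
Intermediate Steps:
l(H) = 3 - H**2/9
l(-154) - 1*48069 = (3 - 1/9*(-154)**2) - 1*48069 = (3 - 1/9*23716) - 48069 = (3 - 23716/9) - 48069 = -23689/9 - 48069 = -456310/9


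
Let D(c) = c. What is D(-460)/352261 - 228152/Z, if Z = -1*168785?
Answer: 80291410572/59456372885 ≈ 1.3504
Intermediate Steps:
Z = -168785
D(-460)/352261 - 228152/Z = -460/352261 - 228152/(-168785) = -460*1/352261 - 228152*(-1/168785) = -460/352261 + 228152/168785 = 80291410572/59456372885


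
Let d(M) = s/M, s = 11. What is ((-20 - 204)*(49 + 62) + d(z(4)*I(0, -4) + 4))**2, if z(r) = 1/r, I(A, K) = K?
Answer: 5562325561/9 ≈ 6.1804e+8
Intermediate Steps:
z(r) = 1/r
d(M) = 11/M
((-20 - 204)*(49 + 62) + d(z(4)*I(0, -4) + 4))**2 = ((-20 - 204)*(49 + 62) + 11/(-4/4 + 4))**2 = (-224*111 + 11/((1/4)*(-4) + 4))**2 = (-24864 + 11/(-1 + 4))**2 = (-24864 + 11/3)**2 = (-74581/3)**2 = 5562325561/9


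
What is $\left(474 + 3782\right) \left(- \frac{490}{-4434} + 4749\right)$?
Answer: $\frac{44810479168}{2217} \approx 2.0212 \cdot 10^{7}$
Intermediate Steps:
$\left(474 + 3782\right) \left(- \frac{490}{-4434} + 4749\right) = 4256 \left(\left(-490\right) \left(- \frac{1}{4434}\right) + 4749\right) = 4256 \left(\frac{245}{2217} + 4749\right) = 4256 \cdot \frac{10528778}{2217} = \frac{44810479168}{2217}$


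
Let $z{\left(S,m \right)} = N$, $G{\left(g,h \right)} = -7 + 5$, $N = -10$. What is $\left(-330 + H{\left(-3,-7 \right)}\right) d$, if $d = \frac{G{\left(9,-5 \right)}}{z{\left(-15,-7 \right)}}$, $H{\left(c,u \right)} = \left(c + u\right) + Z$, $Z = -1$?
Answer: $- \frac{341}{5} \approx -68.2$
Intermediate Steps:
$H{\left(c,u \right)} = -1 + c + u$ ($H{\left(c,u \right)} = \left(c + u\right) - 1 = -1 + c + u$)
$G{\left(g,h \right)} = -2$
$z{\left(S,m \right)} = -10$
$d = \frac{1}{5}$ ($d = - \frac{2}{-10} = \left(-2\right) \left(- \frac{1}{10}\right) = \frac{1}{5} \approx 0.2$)
$\left(-330 + H{\left(-3,-7 \right)}\right) d = \left(-330 - 11\right) \frac{1}{5} = \left(-341\right) \frac{1}{5} = - \frac{341}{5}$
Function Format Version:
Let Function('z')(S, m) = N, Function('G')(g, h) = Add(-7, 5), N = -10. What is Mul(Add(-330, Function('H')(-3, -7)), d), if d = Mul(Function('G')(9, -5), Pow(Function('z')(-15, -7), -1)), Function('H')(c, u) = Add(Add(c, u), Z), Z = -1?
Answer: Rational(-341, 5) ≈ -68.200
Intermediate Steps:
Function('H')(c, u) = Add(-1, c, u) (Function('H')(c, u) = Add(Add(c, u), -1) = Add(-1, c, u))
Function('G')(g, h) = -2
Function('z')(S, m) = -10
d = Rational(1, 5) (d = Mul(-2, Pow(-10, -1)) = Mul(-2, Rational(-1, 10)) = Rational(1, 5) ≈ 0.20000)
Mul(Add(-330, Function('H')(-3, -7)), d) = Mul(Add(-330, Add(-1, -3, -7)), Rational(1, 5)) = Mul(Add(-330, -11), Rational(1, 5)) = Mul(-341, Rational(1, 5)) = Rational(-341, 5)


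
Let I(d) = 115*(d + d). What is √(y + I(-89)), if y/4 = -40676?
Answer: I*√183174 ≈ 427.99*I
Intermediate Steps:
I(d) = 230*d (I(d) = 115*(2*d) = 230*d)
y = -162704 (y = 4*(-40676) = -162704)
√(y + I(-89)) = √(-162704 + 230*(-89)) = √(-162704 - 20470) = √(-183174) = I*√183174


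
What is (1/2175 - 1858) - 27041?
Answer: -62855324/2175 ≈ -28899.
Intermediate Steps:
(1/2175 - 1858) - 27041 = -4041149/2175 - 27041 = -62855324/2175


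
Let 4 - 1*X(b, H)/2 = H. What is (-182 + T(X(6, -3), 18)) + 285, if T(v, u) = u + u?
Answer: 139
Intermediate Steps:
X(b, H) = 8 - 2*H
T(v, u) = 2*u
(-182 + T(X(6, -3), 18)) + 285 = (-182 + 2*18) + 285 = (-182 + 36) + 285 = -146 + 285 = 139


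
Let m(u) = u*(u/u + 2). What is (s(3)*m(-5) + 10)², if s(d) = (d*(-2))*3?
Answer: 78400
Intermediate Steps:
s(d) = -6*d (s(d) = -2*d*3 = -6*d)
m(u) = 3*u (m(u) = u*(1 + 2) = u*3 = 3*u)
(s(3)*m(-5) + 10)² = ((-6*3)*(3*(-5)) + 10)² = (-18*(-15) + 10)² = (270 + 10)² = 280² = 78400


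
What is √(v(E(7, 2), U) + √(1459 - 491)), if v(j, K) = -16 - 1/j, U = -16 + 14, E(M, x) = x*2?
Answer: √(-65 + 88*√2)/2 ≈ 3.8552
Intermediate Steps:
E(M, x) = 2*x
U = -2
√(v(E(7, 2), U) + √(1459 - 491)) = √((-16 - 1/(2*2)) + √(1459 - 491)) = √((-16 - 1/4) + √968) = √((-16 - 1*¼) + 22*√2) = √((-16 - ¼) + 22*√2) = √(-65/4 + 22*√2)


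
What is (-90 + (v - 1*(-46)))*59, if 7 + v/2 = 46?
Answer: 2006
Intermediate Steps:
v = 78 (v = -14 + 2*46 = -14 + 92 = 78)
(-90 + (v - 1*(-46)))*59 = (-90 + (78 - 1*(-46)))*59 = (-90 + (78 + 46))*59 = (-90 + 124)*59 = 34*59 = 2006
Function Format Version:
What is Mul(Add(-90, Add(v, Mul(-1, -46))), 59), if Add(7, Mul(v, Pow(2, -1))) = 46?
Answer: 2006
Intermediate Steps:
v = 78 (v = Add(-14, Mul(2, 46)) = Add(-14, 92) = 78)
Mul(Add(-90, Add(v, Mul(-1, -46))), 59) = Mul(Add(-90, Add(78, Mul(-1, -46))), 59) = Mul(Add(-90, Add(78, 46)), 59) = Mul(Add(-90, 124), 59) = Mul(34, 59) = 2006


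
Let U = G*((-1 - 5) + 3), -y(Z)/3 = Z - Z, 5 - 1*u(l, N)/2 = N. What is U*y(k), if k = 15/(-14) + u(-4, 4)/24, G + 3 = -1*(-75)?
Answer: 0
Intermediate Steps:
G = 72 (G = -3 - 1*(-75) = -3 + 75 = 72)
u(l, N) = 10 - 2*N
k = -83/84 (k = 15/(-14) + (10 - 2*4)/24 = 15*(-1/14) + (10 - 8)*(1/24) = -15/14 + 2*(1/24) = -15/14 + 1/12 = -83/84 ≈ -0.98810)
y(Z) = 0 (y(Z) = -3*(Z - Z) = -3*0 = 0)
U = -216 (U = 72*((-1 - 5) + 3) = 72*(-6 + 3) = 72*(-3) = -216)
U*y(k) = -216*0 = 0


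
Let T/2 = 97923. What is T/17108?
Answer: 13989/1222 ≈ 11.448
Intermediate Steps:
T = 195846 (T = 2*97923 = 195846)
T/17108 = 195846/17108 = 195846*(1/17108) = 13989/1222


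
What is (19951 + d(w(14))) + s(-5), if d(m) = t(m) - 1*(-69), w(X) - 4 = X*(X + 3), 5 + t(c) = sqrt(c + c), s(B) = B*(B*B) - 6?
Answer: 19906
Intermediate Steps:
s(B) = -6 + B**3 (s(B) = B*B**2 - 6 = B**3 - 6 = -6 + B**3)
t(c) = -5 + sqrt(2)*sqrt(c) (t(c) = -5 + sqrt(c + c) = -5 + sqrt(2*c) = -5 + sqrt(2)*sqrt(c))
w(X) = 4 + X*(3 + X) (w(X) = 4 + X*(X + 3) = 4 + X*(3 + X))
d(m) = 64 + sqrt(2)*sqrt(m) (d(m) = (-5 + sqrt(2)*sqrt(m)) - 1*(-69) = (-5 + sqrt(2)*sqrt(m)) + 69 = 64 + sqrt(2)*sqrt(m))
(19951 + d(w(14))) + s(-5) = (19951 + (64 + sqrt(2)*sqrt(4 + 14**2 + 3*14))) + (-6 + (-5)**3) = (19951 + (64 + sqrt(2)*sqrt(4 + 196 + 42))) + (-6 - 125) = (19951 + (64 + sqrt(2)*sqrt(242))) - 131 = (19951 + (64 + sqrt(2)*(11*sqrt(2)))) - 131 = (19951 + (64 + 22)) - 131 = (19951 + 86) - 131 = 20037 - 131 = 19906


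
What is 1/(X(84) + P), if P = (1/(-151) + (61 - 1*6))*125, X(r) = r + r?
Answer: 151/1063368 ≈ 0.00014200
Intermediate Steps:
X(r) = 2*r
P = 1038000/151 (P = (-1/151 + (61 - 6))*125 = (-1/151 + 55)*125 = (8304/151)*125 = 1038000/151 ≈ 6874.2)
1/(X(84) + P) = 1/(2*84 + 1038000/151) = 1/(168 + 1038000/151) = 1/(1063368/151) = 151/1063368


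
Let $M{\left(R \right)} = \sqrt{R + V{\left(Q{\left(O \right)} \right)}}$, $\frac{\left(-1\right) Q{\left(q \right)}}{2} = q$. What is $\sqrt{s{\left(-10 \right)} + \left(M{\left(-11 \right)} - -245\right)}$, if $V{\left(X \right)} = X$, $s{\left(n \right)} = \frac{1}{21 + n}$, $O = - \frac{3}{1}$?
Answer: $\frac{\sqrt{29656 + 121 i \sqrt{5}}}{11} \approx 15.656 + 0.071415 i$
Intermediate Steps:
$O = -3$ ($O = \left(-3\right) 1 = -3$)
$Q{\left(q \right)} = - 2 q$
$M{\left(R \right)} = \sqrt{6 + R}$ ($M{\left(R \right)} = \sqrt{R - -6} = \sqrt{R + 6} = \sqrt{6 + R}$)
$\sqrt{s{\left(-10 \right)} + \left(M{\left(-11 \right)} - -245\right)} = \sqrt{\frac{1}{21 - 10} + \left(\sqrt{6 - 11} - -245\right)} = \sqrt{\frac{1}{11} + \left(\sqrt{-5} + 245\right)} = \sqrt{\frac{1}{11} + \left(i \sqrt{5} + 245\right)} = \sqrt{\frac{1}{11} + \left(245 + i \sqrt{5}\right)} = \sqrt{\frac{2696}{11} + i \sqrt{5}}$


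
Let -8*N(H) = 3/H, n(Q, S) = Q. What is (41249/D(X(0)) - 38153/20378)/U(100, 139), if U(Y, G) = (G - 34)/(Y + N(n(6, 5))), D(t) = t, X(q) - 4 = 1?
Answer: 447923263281/57058400 ≈ 7850.3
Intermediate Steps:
X(q) = 5 (X(q) = 4 + 1 = 5)
N(H) = -3/(8*H)
U(Y, G) = (-34 + G)/(-1/16 + Y) (U(Y, G) = (G - 34)/(Y - 3/8/6) = (-34 + G)/(Y - 3/8*⅙) = (-34 + G)/(Y - 1/16) = (-34 + G)/(-1/16 + Y))
(41249/D(X(0)) - 38153/20378)/U(100, 139) = (41249/5 - 38153/20378)/((16*(-34 + 139)/(-1 + 16*100))) = (41249*(⅕) - 38153*1/20378)/((16*105/(-1 + 1600))) = (41249/5 - 38153/20378)/((16*105/1599)) = 840381357/(101890*((16*(1/1599)*105))) = 840381357/(101890*(560/533)) = (840381357/101890)*(533/560) = 447923263281/57058400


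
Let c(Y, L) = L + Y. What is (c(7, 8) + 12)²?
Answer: 729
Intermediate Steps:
(c(7, 8) + 12)² = ((8 + 7) + 12)² = (15 + 12)² = 27² = 729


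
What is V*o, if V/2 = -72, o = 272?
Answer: -39168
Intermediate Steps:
V = -144 (V = 2*(-72) = -144)
V*o = -144*272 = -39168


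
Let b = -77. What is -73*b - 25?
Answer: 5596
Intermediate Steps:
-73*b - 25 = -73*(-77) - 25 = 5621 - 25 = 5596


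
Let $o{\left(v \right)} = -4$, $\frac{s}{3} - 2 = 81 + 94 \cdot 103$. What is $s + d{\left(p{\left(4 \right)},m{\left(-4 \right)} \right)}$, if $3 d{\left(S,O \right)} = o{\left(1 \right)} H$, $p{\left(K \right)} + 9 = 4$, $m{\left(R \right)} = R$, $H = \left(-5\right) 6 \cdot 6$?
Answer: $29535$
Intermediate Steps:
$H = -180$ ($H = \left(-30\right) 6 = -180$)
$s = 29295$ ($s = 6 + 3 \left(81 + 94 \cdot 103\right) = 6 + 3 \left(81 + 9682\right) = 6 + 3 \cdot 9763 = 6 + 29289 = 29295$)
$p{\left(K \right)} = -5$ ($p{\left(K \right)} = -9 + 4 = -5$)
$d{\left(S,O \right)} = 240$ ($d{\left(S,O \right)} = \frac{\left(-4\right) \left(-180\right)}{3} = \frac{1}{3} \cdot 720 = 240$)
$s + d{\left(p{\left(4 \right)},m{\left(-4 \right)} \right)} = 29295 + 240 = 29535$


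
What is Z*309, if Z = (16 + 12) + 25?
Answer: 16377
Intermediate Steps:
Z = 53 (Z = 28 + 25 = 53)
Z*309 = 53*309 = 16377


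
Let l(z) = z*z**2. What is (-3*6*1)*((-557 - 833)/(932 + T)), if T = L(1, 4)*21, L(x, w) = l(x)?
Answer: 25020/953 ≈ 26.254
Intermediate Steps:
l(z) = z**3
L(x, w) = x**3
T = 21 (T = 1**3*21 = 1*21 = 21)
(-3*6*1)*((-557 - 833)/(932 + T)) = (-3*6*1)*((-557 - 833)/(932 + 21)) = (-18*1)*(-1390/953) = -(-25020)/953 = -18*(-1390/953) = 25020/953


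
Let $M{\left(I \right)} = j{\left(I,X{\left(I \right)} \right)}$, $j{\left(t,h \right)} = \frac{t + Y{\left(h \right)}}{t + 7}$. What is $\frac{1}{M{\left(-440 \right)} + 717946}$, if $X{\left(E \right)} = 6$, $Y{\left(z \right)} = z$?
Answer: $\frac{433}{310871052} \approx 1.3929 \cdot 10^{-6}$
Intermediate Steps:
$j{\left(t,h \right)} = \frac{h + t}{7 + t}$ ($j{\left(t,h \right)} = \frac{t + h}{t + 7} = \frac{h + t}{7 + t}$)
$M{\left(I \right)} = \frac{6 + I}{7 + I}$
$\frac{1}{M{\left(-440 \right)} + 717946} = \frac{1}{\frac{6 - 440}{7 - 440} + 717946} = \frac{1}{\frac{1}{-433} \left(-434\right) + 717946} = \frac{1}{\left(- \frac{1}{433}\right) \left(-434\right) + 717946} = \frac{1}{\frac{434}{433} + 717946} = \frac{1}{\frac{310871052}{433}} = \frac{433}{310871052}$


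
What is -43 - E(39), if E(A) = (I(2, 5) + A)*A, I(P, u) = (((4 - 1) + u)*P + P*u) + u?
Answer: -2773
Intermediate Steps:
I(P, u) = u + P*u + P*(3 + u) (I(P, u) = ((3 + u)*P + P*u) + u = (P*(3 + u) + P*u) + u = (P*u + P*(3 + u)) + u = u + P*u + P*(3 + u))
E(A) = A*(31 + A) (E(A) = ((5 + 3*2 + 2*2*5) + A)*A = ((5 + 6 + 20) + A)*A = (31 + A)*A = A*(31 + A))
-43 - E(39) = -43 - 39*(31 + 39) = -43 - 39*70 = -43 - 1*2730 = -43 - 2730 = -2773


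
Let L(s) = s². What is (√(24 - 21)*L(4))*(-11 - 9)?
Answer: -320*√3 ≈ -554.26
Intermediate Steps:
(√(24 - 21)*L(4))*(-11 - 9) = (√(24 - 21)*4²)*(-11 - 9) = (√3*16)*(-20) = (16*√3)*(-20) = -320*√3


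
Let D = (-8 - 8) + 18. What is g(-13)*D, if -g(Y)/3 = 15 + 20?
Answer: -210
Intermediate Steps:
g(Y) = -105 (g(Y) = -3*(15 + 20) = -3*35 = -105)
D = 2 (D = -16 + 18 = 2)
g(-13)*D = -105*2 = -210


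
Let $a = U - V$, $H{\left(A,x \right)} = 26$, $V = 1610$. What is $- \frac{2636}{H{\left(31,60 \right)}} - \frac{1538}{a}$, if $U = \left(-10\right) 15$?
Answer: $- \frac{1149843}{11440} \approx -100.51$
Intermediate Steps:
$U = -150$
$a = -1760$ ($a = -150 - 1610 = -1760$)
$- \frac{2636}{H{\left(31,60 \right)}} - \frac{1538}{a} = - \frac{2636}{26} - \frac{1538}{-1760} = \left(-2636\right) \frac{1}{26} - - \frac{769}{880} = - \frac{1318}{13} + \frac{769}{880} = - \frac{1149843}{11440}$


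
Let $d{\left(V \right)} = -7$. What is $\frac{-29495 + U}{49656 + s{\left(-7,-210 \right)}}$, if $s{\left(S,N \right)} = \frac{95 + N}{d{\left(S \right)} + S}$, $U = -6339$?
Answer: $- \frac{501676}{695299} \approx -0.72153$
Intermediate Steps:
$s{\left(S,N \right)} = \frac{95 + N}{-7 + S}$
$\frac{-29495 + U}{49656 + s{\left(-7,-210 \right)}} = \frac{-29495 - 6339}{49656 + \frac{95 - 210}{-7 - 7}} = - \frac{35834}{49656 + \frac{1}{-14} \left(-115\right)} = - \frac{35834}{49656 - - \frac{115}{14}} = - \frac{35834}{49656 + \frac{115}{14}} = - \frac{35834}{\frac{695299}{14}} = \left(-35834\right) \frac{14}{695299} = - \frac{501676}{695299}$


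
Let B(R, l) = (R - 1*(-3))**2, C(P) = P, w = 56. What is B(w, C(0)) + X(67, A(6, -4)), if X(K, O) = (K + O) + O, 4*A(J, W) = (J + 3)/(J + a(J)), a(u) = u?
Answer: 28387/8 ≈ 3548.4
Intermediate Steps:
A(J, W) = (3 + J)/(8*J) (A(J, W) = ((J + 3)/(J + J))/4 = ((3 + J)/((2*J)))/4 = ((3 + J)*(1/(2*J)))/4 = ((3 + J)/(2*J))/4 = (3 + J)/(8*J))
X(K, O) = K + 2*O
B(R, l) = (3 + R)**2 (B(R, l) = (R + 3)**2 = (3 + R)**2)
B(w, C(0)) + X(67, A(6, -4)) = (3 + 56)**2 + (67 + 2*((1/8)*(3 + 6)/6)) = 59**2 + (67 + 2*((1/8)*(1/6)*9)) = 3481 + (67 + 2*(3/16)) = 3481 + (67 + 3/8) = 3481 + 539/8 = 28387/8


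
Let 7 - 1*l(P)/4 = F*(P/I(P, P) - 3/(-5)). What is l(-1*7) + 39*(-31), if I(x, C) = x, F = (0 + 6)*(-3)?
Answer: -5329/5 ≈ -1065.8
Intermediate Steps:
F = -18 (F = 6*(-3) = -18)
l(P) = 716/5 (l(P) = 28 - (-72)*(P/P - 3/(-5)) = 28 - (-72)*(1 - 3*(-⅕)) = 28 - (-72)*(1 + ⅗) = 28 - (-72)*8/5 = 28 - 4*(-144/5) = 28 + 576/5 = 716/5)
l(-1*7) + 39*(-31) = 716/5 + 39*(-31) = 716/5 - 1209 = -5329/5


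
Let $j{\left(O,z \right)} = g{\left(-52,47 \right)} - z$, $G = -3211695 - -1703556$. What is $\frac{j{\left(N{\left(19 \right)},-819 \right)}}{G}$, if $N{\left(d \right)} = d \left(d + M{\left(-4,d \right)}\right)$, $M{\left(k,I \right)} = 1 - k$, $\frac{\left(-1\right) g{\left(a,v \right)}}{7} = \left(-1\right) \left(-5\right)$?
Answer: $- \frac{784}{1508139} \approx -0.00051985$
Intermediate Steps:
$g{\left(a,v \right)} = -35$ ($g{\left(a,v \right)} = - 7 \left(\left(-1\right) \left(-5\right)\right) = \left(-7\right) 5 = -35$)
$G = -1508139$ ($G = -3211695 + 1703556 = -1508139$)
$N{\left(d \right)} = d \left(5 + d\right)$ ($N{\left(d \right)} = d \left(d + \left(1 - -4\right)\right) = d \left(d + \left(1 + 4\right)\right) = d \left(d + 5\right) = d \left(5 + d\right)$)
$j{\left(O,z \right)} = -35 - z$
$\frac{j{\left(N{\left(19 \right)},-819 \right)}}{G} = \frac{-35 - -819}{-1508139} = \left(-35 + 819\right) \left(- \frac{1}{1508139}\right) = 784 \left(- \frac{1}{1508139}\right) = - \frac{784}{1508139}$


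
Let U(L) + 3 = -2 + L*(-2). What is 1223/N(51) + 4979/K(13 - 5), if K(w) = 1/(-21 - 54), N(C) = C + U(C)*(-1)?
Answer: -58999927/158 ≈ -3.7342e+5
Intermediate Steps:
U(L) = -5 - 2*L (U(L) = -3 + (-2 + L*(-2)) = -3 + (-2 - 2*L) = -5 - 2*L)
N(C) = 5 + 3*C (N(C) = C + (-5 - 2*C)*(-1) = C + (5 + 2*C) = 5 + 3*C)
K(w) = -1/75 (K(w) = 1/(-75) = -1/75)
1223/N(51) + 4979/K(13 - 5) = 1223/(5 + 3*51) + 4979/(-1/75) = 1223/(5 + 153) + 4979*(-75) = 1223/158 - 373425 = -58999927/158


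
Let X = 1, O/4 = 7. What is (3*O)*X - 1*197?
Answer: -113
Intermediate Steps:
O = 28 (O = 4*7 = 28)
(3*O)*X - 1*197 = (3*28)*1 - 1*197 = 84*1 - 197 = 84 - 197 = -113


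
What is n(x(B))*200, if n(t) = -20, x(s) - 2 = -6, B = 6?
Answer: -4000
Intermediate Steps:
x(s) = -4 (x(s) = 2 - 6 = -4)
n(x(B))*200 = -20*200 = -4000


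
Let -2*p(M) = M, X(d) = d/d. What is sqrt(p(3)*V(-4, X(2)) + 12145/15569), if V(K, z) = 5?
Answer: I*sqrt(6515470810)/31138 ≈ 2.5923*I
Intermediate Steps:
X(d) = 1
p(M) = -M/2
sqrt(p(3)*V(-4, X(2)) + 12145/15569) = sqrt(-1/2*3*5 + 12145/15569) = sqrt(-3/2*5 + 12145*(1/15569)) = sqrt(-15/2 + 12145/15569) = sqrt(-209245/31138) = I*sqrt(6515470810)/31138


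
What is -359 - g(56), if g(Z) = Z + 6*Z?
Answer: -751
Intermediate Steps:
g(Z) = 7*Z
-359 - g(56) = -359 - 7*56 = -359 - 1*392 = -359 - 392 = -751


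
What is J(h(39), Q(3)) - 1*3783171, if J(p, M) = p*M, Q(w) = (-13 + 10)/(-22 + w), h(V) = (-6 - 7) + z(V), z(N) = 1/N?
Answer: -934443743/247 ≈ -3.7832e+6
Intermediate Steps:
h(V) = -13 + 1/V (h(V) = (-6 - 7) + 1/V = -13 + 1/V)
Q(w) = -3/(-22 + w)
J(p, M) = M*p
J(h(39), Q(3)) - 1*3783171 = (-3/(-22 + 3))*(-13 + 1/39) - 1*3783171 = (-3/(-19))*(-13 + 1/39) - 3783171 = -3*(-1/19)*(-506/39) - 3783171 = (3/19)*(-506/39) - 3783171 = -506/247 - 3783171 = -934443743/247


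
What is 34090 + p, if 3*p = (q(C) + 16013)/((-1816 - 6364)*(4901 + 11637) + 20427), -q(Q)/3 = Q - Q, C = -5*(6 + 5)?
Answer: 13833082421497/405781239 ≈ 34090.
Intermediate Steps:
C = -55 (C = -5*11 = -55)
q(Q) = 0 (q(Q) = -3*(Q - Q) = -3*0 = 0)
p = -16013/405781239 (p = ((0 + 16013)/((-1816 - 6364)*(4901 + 11637) + 20427))/3 = (16013/(-8180*16538 + 20427))/3 = (16013/(-135280840 + 20427))/3 = (16013/(-135260413))/3 = (16013*(-1/135260413))/3 = (1/3)*(-16013/135260413) = -16013/405781239 ≈ -3.9462e-5)
34090 + p = 34090 - 16013/405781239 = 13833082421497/405781239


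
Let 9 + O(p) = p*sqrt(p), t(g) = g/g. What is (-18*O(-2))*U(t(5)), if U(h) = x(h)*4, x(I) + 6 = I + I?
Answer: -2592 - 576*I*sqrt(2) ≈ -2592.0 - 814.59*I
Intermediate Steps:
x(I) = -6 + 2*I (x(I) = -6 + (I + I) = -6 + 2*I)
t(g) = 1
O(p) = -9 + p**(3/2) (O(p) = -9 + p*sqrt(p) = -9 + p**(3/2))
U(h) = -24 + 8*h (U(h) = (-6 + 2*h)*4 = -24 + 8*h)
(-18*O(-2))*U(t(5)) = (-18*(-9 + (-2)**(3/2)))*(-24 + 8*1) = (-18*(-9 - 2*I*sqrt(2)))*(-24 + 8) = (162 + 36*I*sqrt(2))*(-16) = -2592 - 576*I*sqrt(2)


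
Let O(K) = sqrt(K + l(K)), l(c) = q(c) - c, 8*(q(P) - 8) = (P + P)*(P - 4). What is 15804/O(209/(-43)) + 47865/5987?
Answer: 47865/5987 + 1359144*sqrt(138797)/138797 ≈ 3656.2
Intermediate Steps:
q(P) = 8 + P*(-4 + P)/4 (q(P) = 8 + ((P + P)*(P - 4))/8 = 8 + ((2*P)*(-4 + P))/8 = 8 + (2*P*(-4 + P))/8 = 8 + P*(-4 + P)/4)
l(c) = 8 - 2*c + c**2/4 (l(c) = (8 - c + c**2/4) - c = 8 - 2*c + c**2/4)
O(K) = sqrt(8 - K + K**2/4) (O(K) = sqrt(K + (8 - 2*K + K**2/4)) = sqrt(8 - K + K**2/4))
15804/O(209/(-43)) + 47865/5987 = 15804/((sqrt(32 + (209/(-43))**2 - 836/(-43))/2)) + 47865/5987 = 15804/((sqrt(32 + (209*(-1/43))**2 - 836*(-1)/43)/2)) + 47865*(1/5987) = 15804/((sqrt(32 + (-209/43)**2 - 4*(-209/43))/2)) + 47865/5987 = 15804/((sqrt(32 + 43681/1849 + 836/43)/2)) + 47865/5987 = 15804/((sqrt(138797/1849)/2)) + 47865/5987 = 15804/(((sqrt(138797)/43)/2)) + 47865/5987 = 15804/((sqrt(138797)/86)) + 47865/5987 = 15804*(86*sqrt(138797)/138797) + 47865/5987 = 1359144*sqrt(138797)/138797 + 47865/5987 = 47865/5987 + 1359144*sqrt(138797)/138797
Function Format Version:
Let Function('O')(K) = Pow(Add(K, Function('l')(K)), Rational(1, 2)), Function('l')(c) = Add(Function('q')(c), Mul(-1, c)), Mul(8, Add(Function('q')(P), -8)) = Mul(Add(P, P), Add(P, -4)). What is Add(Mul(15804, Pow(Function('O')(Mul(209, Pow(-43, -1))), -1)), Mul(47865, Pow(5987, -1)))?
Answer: Add(Rational(47865, 5987), Mul(Rational(1359144, 138797), Pow(138797, Rational(1, 2)))) ≈ 3656.2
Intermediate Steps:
Function('q')(P) = Add(8, Mul(Rational(1, 4), P, Add(-4, P))) (Function('q')(P) = Add(8, Mul(Rational(1, 8), Mul(Add(P, P), Add(P, -4)))) = Add(8, Mul(Rational(1, 8), Mul(Mul(2, P), Add(-4, P)))) = Add(8, Mul(Rational(1, 8), Mul(2, P, Add(-4, P)))) = Add(8, Mul(Rational(1, 4), P, Add(-4, P))))
Function('l')(c) = Add(8, Mul(-2, c), Mul(Rational(1, 4), Pow(c, 2))) (Function('l')(c) = Add(Add(8, Mul(-1, c), Mul(Rational(1, 4), Pow(c, 2))), Mul(-1, c)) = Add(8, Mul(-2, c), Mul(Rational(1, 4), Pow(c, 2))))
Function('O')(K) = Pow(Add(8, Mul(-1, K), Mul(Rational(1, 4), Pow(K, 2))), Rational(1, 2)) (Function('O')(K) = Pow(Add(K, Add(8, Mul(-2, K), Mul(Rational(1, 4), Pow(K, 2)))), Rational(1, 2)) = Pow(Add(8, Mul(-1, K), Mul(Rational(1, 4), Pow(K, 2))), Rational(1, 2)))
Add(Mul(15804, Pow(Function('O')(Mul(209, Pow(-43, -1))), -1)), Mul(47865, Pow(5987, -1))) = Add(Mul(15804, Pow(Mul(Rational(1, 2), Pow(Add(32, Pow(Mul(209, Pow(-43, -1)), 2), Mul(-4, Mul(209, Pow(-43, -1)))), Rational(1, 2))), -1)), Mul(47865, Pow(5987, -1))) = Add(Mul(15804, Pow(Mul(Rational(1, 2), Pow(Add(32, Pow(Mul(209, Rational(-1, 43)), 2), Mul(-4, Mul(209, Rational(-1, 43)))), Rational(1, 2))), -1)), Mul(47865, Rational(1, 5987))) = Add(Mul(15804, Pow(Mul(Rational(1, 2), Pow(Add(32, Pow(Rational(-209, 43), 2), Mul(-4, Rational(-209, 43))), Rational(1, 2))), -1)), Rational(47865, 5987)) = Add(Mul(15804, Pow(Mul(Rational(1, 2), Pow(Add(32, Rational(43681, 1849), Rational(836, 43)), Rational(1, 2))), -1)), Rational(47865, 5987)) = Add(Mul(15804, Pow(Mul(Rational(1, 2), Pow(Rational(138797, 1849), Rational(1, 2))), -1)), Rational(47865, 5987)) = Add(Mul(15804, Pow(Mul(Rational(1, 2), Mul(Rational(1, 43), Pow(138797, Rational(1, 2)))), -1)), Rational(47865, 5987)) = Add(Mul(15804, Pow(Mul(Rational(1, 86), Pow(138797, Rational(1, 2))), -1)), Rational(47865, 5987)) = Add(Mul(15804, Mul(Rational(86, 138797), Pow(138797, Rational(1, 2)))), Rational(47865, 5987)) = Add(Mul(Rational(1359144, 138797), Pow(138797, Rational(1, 2))), Rational(47865, 5987)) = Add(Rational(47865, 5987), Mul(Rational(1359144, 138797), Pow(138797, Rational(1, 2))))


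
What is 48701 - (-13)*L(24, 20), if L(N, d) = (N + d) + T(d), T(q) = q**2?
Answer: 54473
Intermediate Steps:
L(N, d) = N + d + d**2 (L(N, d) = (N + d) + d**2 = N + d + d**2)
48701 - (-13)*L(24, 20) = 48701 - (-13)*(24 + 20 + 20**2) = 48701 - (-13)*(24 + 20 + 400) = 48701 - (-13)*444 = 48701 - 1*(-5772) = 48701 + 5772 = 54473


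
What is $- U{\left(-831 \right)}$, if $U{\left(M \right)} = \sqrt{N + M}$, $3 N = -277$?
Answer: $- \frac{i \sqrt{8310}}{3} \approx - 30.386 i$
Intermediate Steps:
$N = - \frac{277}{3}$ ($N = \frac{1}{3} \left(-277\right) = - \frac{277}{3} \approx -92.333$)
$U{\left(M \right)} = \sqrt{- \frac{277}{3} + M}$
$- U{\left(-831 \right)} = - \frac{\sqrt{-831 + 9 \left(-831\right)}}{3} = - \frac{\sqrt{-831 - 7479}}{3} = - \frac{\sqrt{-8310}}{3} = - \frac{i \sqrt{8310}}{3}$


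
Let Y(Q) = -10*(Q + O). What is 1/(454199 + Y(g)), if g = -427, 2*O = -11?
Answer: 1/458524 ≈ 2.1809e-6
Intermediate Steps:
O = -11/2 (O = (1/2)*(-11) = -11/2 ≈ -5.5000)
Y(Q) = 55 - 10*Q (Y(Q) = -10*(Q - 11/2) = -10*(-11/2 + Q) = 55 - 10*Q)
1/(454199 + Y(g)) = 1/(454199 + (55 - 10*(-427))) = 1/(454199 + (55 + 4270)) = 1/(454199 + 4325) = 1/458524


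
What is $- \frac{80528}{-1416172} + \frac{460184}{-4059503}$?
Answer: $- \frac{81199009516}{1437238620629} \approx -0.056497$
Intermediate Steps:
$- \frac{80528}{-1416172} + \frac{460184}{-4059503} = \left(-80528\right) \left(- \frac{1}{1416172}\right) + 460184 \left(- \frac{1}{4059503}\right) = \frac{20132}{354043} - \frac{460184}{4059503} = - \frac{81199009516}{1437238620629}$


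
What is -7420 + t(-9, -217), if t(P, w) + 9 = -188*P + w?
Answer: -5954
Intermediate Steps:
t(P, w) = -9 + w - 188*P (t(P, w) = -9 + (-188*P + w) = -9 + (w - 188*P) = -9 + w - 188*P)
-7420 + t(-9, -217) = -7420 + (-9 - 217 - 188*(-9)) = -7420 + (-9 - 217 + 1692) = -7420 + 1466 = -5954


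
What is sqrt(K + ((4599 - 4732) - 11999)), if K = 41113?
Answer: sqrt(28981) ≈ 170.24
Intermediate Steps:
sqrt(K + ((4599 - 4732) - 11999)) = sqrt(41113 + ((4599 - 4732) - 11999)) = sqrt(41113 + (-133 - 11999)) = sqrt(41113 - 12132) = sqrt(28981)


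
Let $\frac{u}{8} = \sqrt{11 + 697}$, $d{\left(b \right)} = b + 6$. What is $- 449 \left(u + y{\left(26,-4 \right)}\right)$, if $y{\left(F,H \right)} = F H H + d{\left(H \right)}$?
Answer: $-187682 - 7184 \sqrt{177} \approx -2.8326 \cdot 10^{5}$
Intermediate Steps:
$d{\left(b \right)} = 6 + b$
$u = 16 \sqrt{177}$ ($u = 8 \sqrt{11 + 697} = 8 \sqrt{708} = 8 \cdot 2 \sqrt{177} = 16 \sqrt{177} \approx 212.87$)
$y{\left(F,H \right)} = 6 + H + F H^{2}$ ($y{\left(F,H \right)} = F H H + \left(6 + H\right) = F H^{2} + \left(6 + H\right) = 6 + H + F H^{2}$)
$- 449 \left(u + y{\left(26,-4 \right)}\right) = - 449 \left(16 \sqrt{177} + \left(6 - 4 + 26 \left(-4\right)^{2}\right)\right) = - 449 \left(16 \sqrt{177} + \left(6 - 4 + 26 \cdot 16\right)\right) = - 449 \left(16 \sqrt{177} + \left(6 - 4 + 416\right)\right) = - 449 \left(16 \sqrt{177} + 418\right) = - 449 \left(418 + 16 \sqrt{177}\right) = -187682 - 7184 \sqrt{177}$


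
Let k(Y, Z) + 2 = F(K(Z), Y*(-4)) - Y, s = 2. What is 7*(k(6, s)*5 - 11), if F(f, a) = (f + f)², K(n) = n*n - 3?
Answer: -217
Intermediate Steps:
K(n) = -3 + n² (K(n) = n² - 3 = -3 + n²)
F(f, a) = 4*f² (F(f, a) = (2*f)² = 4*f²)
k(Y, Z) = -2 - Y + 4*(-3 + Z²)² (k(Y, Z) = -2 + (4*(-3 + Z²)² - Y) = -2 + (-Y + 4*(-3 + Z²)²) = -2 - Y + 4*(-3 + Z²)²)
7*(k(6, s)*5 - 11) = 7*((-2 - 1*6 + 4*(-3 + 2²)²)*5 - 11) = 7*((-2 - 6 + 4*(-3 + 4)²)*5 - 11) = 7*((-2 - 6 + 4*1²)*5 - 11) = 7*((-2 - 6 + 4*1)*5 - 11) = 7*((-2 - 6 + 4)*5 - 11) = 7*(-4*5 - 11) = 7*(-20 - 11) = 7*(-31) = -217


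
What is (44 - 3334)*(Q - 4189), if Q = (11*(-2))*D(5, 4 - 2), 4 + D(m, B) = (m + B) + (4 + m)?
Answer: 14650370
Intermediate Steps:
D(m, B) = B + 2*m (D(m, B) = -4 + ((m + B) + (4 + m)) = -4 + ((B + m) + (4 + m)) = -4 + (4 + B + 2*m) = B + 2*m)
Q = -264 (Q = (11*(-2))*((4 - 2) + 2*5) = -22*(2 + 10) = -22*12 = -264)
(44 - 3334)*(Q - 4189) = (44 - 3334)*(-264 - 4189) = -3290*(-4453) = 14650370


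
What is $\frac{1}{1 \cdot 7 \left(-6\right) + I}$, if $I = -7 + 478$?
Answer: $\frac{1}{429} \approx 0.002331$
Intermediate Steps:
$I = 471$
$\frac{1}{1 \cdot 7 \left(-6\right) + I} = \frac{1}{1 \cdot 7 \left(-6\right) + 471} = \frac{1}{7 \left(-6\right) + 471} = \frac{1}{-42 + 471} = \frac{1}{429}$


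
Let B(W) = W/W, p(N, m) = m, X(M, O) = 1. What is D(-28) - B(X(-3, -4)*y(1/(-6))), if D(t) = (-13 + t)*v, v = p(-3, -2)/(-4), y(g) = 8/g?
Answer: -43/2 ≈ -21.500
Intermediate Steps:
v = 1/2 (v = -2/(-4) = -2*(-1/4) = 1/2 ≈ 0.50000)
B(W) = 1
D(t) = -13/2 + t/2 (D(t) = (-13 + t)*(1/2) = -13/2 + t/2)
D(-28) - B(X(-3, -4)*y(1/(-6))) = (-13/2 + (1/2)*(-28)) - 1*1 = (-13/2 - 14) - 1 = -41/2 - 1 = -43/2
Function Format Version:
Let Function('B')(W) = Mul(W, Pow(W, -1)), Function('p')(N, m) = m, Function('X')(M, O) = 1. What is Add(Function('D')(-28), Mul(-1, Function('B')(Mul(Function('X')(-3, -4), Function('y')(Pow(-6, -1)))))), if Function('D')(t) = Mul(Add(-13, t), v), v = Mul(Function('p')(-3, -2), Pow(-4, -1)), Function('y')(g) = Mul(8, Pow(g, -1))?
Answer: Rational(-43, 2) ≈ -21.500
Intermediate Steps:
v = Rational(1, 2) (v = Mul(-2, Pow(-4, -1)) = Mul(-2, Rational(-1, 4)) = Rational(1, 2) ≈ 0.50000)
Function('B')(W) = 1
Function('D')(t) = Add(Rational(-13, 2), Mul(Rational(1, 2), t)) (Function('D')(t) = Mul(Add(-13, t), Rational(1, 2)) = Add(Rational(-13, 2), Mul(Rational(1, 2), t)))
Add(Function('D')(-28), Mul(-1, Function('B')(Mul(Function('X')(-3, -4), Function('y')(Pow(-6, -1)))))) = Add(Add(Rational(-13, 2), Mul(Rational(1, 2), -28)), Mul(-1, 1)) = Add(Add(Rational(-13, 2), -14), -1) = Add(Rational(-41, 2), -1) = Rational(-43, 2)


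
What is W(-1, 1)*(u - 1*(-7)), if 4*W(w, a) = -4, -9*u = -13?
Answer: -76/9 ≈ -8.4444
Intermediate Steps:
u = 13/9 (u = -⅑*(-13) = 13/9 ≈ 1.4444)
W(w, a) = -1 (W(w, a) = (¼)*(-4) = -1)
W(-1, 1)*(u - 1*(-7)) = -(13/9 - 1*(-7)) = -(13/9 + 7) = -1*76/9 = -76/9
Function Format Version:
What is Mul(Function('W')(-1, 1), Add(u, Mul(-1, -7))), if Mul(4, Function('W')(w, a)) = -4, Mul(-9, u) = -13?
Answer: Rational(-76, 9) ≈ -8.4444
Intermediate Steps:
u = Rational(13, 9) (u = Mul(Rational(-1, 9), -13) = Rational(13, 9) ≈ 1.4444)
Function('W')(w, a) = -1 (Function('W')(w, a) = Mul(Rational(1, 4), -4) = -1)
Mul(Function('W')(-1, 1), Add(u, Mul(-1, -7))) = Mul(-1, Add(Rational(13, 9), Mul(-1, -7))) = Mul(-1, Add(Rational(13, 9), 7)) = Mul(-1, Rational(76, 9)) = Rational(-76, 9)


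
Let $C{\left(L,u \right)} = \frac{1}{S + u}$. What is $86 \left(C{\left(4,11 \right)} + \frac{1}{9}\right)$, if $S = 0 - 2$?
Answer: $\frac{172}{9} \approx 19.111$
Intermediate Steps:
$S = -2$ ($S = 0 - 2 = -2$)
$C{\left(L,u \right)} = \frac{1}{-2 + u}$
$86 \left(C{\left(4,11 \right)} + \frac{1}{9}\right) = 86 \left(\frac{1}{-2 + 11} + \frac{1}{9}\right) = 86 \left(\frac{1}{9} + \frac{1}{9}\right) = 86 \cdot \frac{2}{9} = \frac{172}{9}$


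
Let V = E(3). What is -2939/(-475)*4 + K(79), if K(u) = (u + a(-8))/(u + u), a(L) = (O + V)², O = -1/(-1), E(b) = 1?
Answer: 1896873/75050 ≈ 25.275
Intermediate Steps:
V = 1
O = 1 (O = -1*(-1) = 1)
a(L) = 4 (a(L) = (1 + 1)² = 2² = 4)
K(u) = (4 + u)/(2*u) (K(u) = (u + 4)/(u + u) = (4 + u)/((2*u)) = (4 + u)*(1/(2*u)) = (4 + u)/(2*u))
-2939/(-475)*4 + K(79) = -2939/(-475)*4 + (½)*(4 + 79)/79 = -2939*(-1/475)*4 + (½)*(1/79)*83 = (2939/475)*4 + 83/158 = 11756/475 + 83/158 = 1896873/75050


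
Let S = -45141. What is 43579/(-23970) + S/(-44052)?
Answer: -139618723/175987740 ≈ -0.79334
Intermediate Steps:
43579/(-23970) + S/(-44052) = 43579/(-23970) - 45141/(-44052) = 43579*(-1/23970) - 45141*(-1/44052) = -43579/23970 + 15047/14684 = -139618723/175987740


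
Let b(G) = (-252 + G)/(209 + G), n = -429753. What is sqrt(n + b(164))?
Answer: I*sqrt(59791137961)/373 ≈ 655.56*I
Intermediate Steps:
b(G) = (-252 + G)/(209 + G)
sqrt(n + b(164)) = sqrt(-429753 + (-252 + 164)/(209 + 164)) = sqrt(-429753 - 88/373) = sqrt(-160297957/373) = I*sqrt(59791137961)/373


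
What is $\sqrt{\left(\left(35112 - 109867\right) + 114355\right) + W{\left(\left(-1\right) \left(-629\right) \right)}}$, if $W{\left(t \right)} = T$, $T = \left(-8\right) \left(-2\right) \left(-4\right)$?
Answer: $4 \sqrt{2471} \approx 198.84$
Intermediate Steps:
$T = -64$ ($T = 16 \left(-4\right) = -64$)
$W{\left(t \right)} = -64$
$\sqrt{\left(\left(35112 - 109867\right) + 114355\right) + W{\left(\left(-1\right) \left(-629\right) \right)}} = \sqrt{\left(\left(35112 - 109867\right) + 114355\right) - 64} = \sqrt{\left(-74755 + 114355\right) - 64} = \sqrt{39600 - 64} = \sqrt{39536} = 4 \sqrt{2471}$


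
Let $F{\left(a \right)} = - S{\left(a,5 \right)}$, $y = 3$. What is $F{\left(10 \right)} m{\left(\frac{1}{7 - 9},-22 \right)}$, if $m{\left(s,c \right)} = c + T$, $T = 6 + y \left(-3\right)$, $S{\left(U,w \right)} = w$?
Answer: $125$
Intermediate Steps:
$F{\left(a \right)} = -5$ ($F{\left(a \right)} = \left(-1\right) 5 = -5$)
$T = -3$ ($T = 6 + 3 \left(-3\right) = 6 - 9 = -3$)
$m{\left(s,c \right)} = -3 + c$ ($m{\left(s,c \right)} = c - 3 = -3 + c$)
$F{\left(10 \right)} m{\left(\frac{1}{7 - 9},-22 \right)} = - 5 \left(-3 - 22\right) = \left(-5\right) \left(-25\right) = 125$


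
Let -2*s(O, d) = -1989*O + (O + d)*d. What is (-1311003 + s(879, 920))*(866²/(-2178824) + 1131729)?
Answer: -1558874762698514675/1089412 ≈ -1.4309e+12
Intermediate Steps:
s(O, d) = 1989*O/2 - d*(O + d)/2 (s(O, d) = -(-1989*O + (O + d)*d)/2 = -(-1989*O + d*(O + d))/2 = 1989*O/2 - d*(O + d)/2)
(-1311003 + s(879, 920))*(866²/(-2178824) + 1131729) = (-1311003 + (-½*920² + (1989/2)*879 - ½*879*920))*(866²/(-2178824) + 1131729) = (-1311003 + (-½*846400 + 1748331/2 - 404340))*(749956*(-1/2178824) + 1131729) = (-1311003 + (-423200 + 1748331/2 - 404340))*(-187489/544706 + 1131729) = (-1311003 + 93251/2)*(616459389185/544706) = -2528755/2*616459389185/544706 = -1558874762698514675/1089412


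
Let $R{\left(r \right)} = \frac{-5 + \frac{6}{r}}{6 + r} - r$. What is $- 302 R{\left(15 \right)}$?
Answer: $\frac{482596}{105} \approx 4596.2$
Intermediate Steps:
$R{\left(r \right)} = - r + \frac{-5 + \frac{6}{r}}{6 + r}$ ($R{\left(r \right)} = \frac{-5 + \frac{6}{r}}{6 + r} - r = - r + \frac{-5 + \frac{6}{r}}{6 + r}$)
$- 302 R{\left(15 \right)} = - 302 \frac{6 - 15^{3} - 6 \cdot 15^{2} - 75}{15 \left(6 + 15\right)} = - 302 \frac{6 - 3375 - 1350 - 75}{15 \cdot 21} = - 302 \cdot \frac{1}{15} \cdot \frac{1}{21} \left(6 - 3375 - 1350 - 75\right) = - 302 \cdot \frac{1}{15} \cdot \frac{1}{21} \left(-4794\right) = \left(-302\right) \left(- \frac{1598}{105}\right) = \frac{482596}{105}$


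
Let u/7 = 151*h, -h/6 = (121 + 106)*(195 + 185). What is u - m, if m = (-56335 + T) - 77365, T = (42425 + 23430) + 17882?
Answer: -547010957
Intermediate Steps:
h = -517560 (h = -6*(121 + 106)*(195 + 185) = -1362*380 = -6*86260 = -517560)
T = 83737 (T = 65855 + 17882 = 83737)
m = -49963 (m = (-56335 + 83737) - 77365 = 27402 - 77365 = -49963)
u = -547060920 (u = 7*(151*(-517560)) = 7*(-78151560) = -547060920)
u - m = -547060920 - 1*(-49963) = -547060920 + 49963 = -547010957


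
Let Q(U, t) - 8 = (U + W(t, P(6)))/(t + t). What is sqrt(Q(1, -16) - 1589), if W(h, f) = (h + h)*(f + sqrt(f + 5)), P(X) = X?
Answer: sqrt(-100802 + 64*sqrt(11))/8 ≈ 39.645*I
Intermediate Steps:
W(h, f) = 2*h*(f + sqrt(5 + f)) (W(h, f) = (2*h)*(f + sqrt(5 + f)) = 2*h*(f + sqrt(5 + f)))
Q(U, t) = 8 + (U + 2*t*(6 + sqrt(11)))/(2*t) (Q(U, t) = 8 + (U + 2*t*(6 + sqrt(5 + 6)))/(t + t) = 8 + (U + 2*t*(6 + sqrt(11)))/((2*t)) = 8 + (U + 2*t*(6 + sqrt(11)))*(1/(2*t)) = 8 + (U + 2*t*(6 + sqrt(11)))/(2*t))
sqrt(Q(1, -16) - 1589) = sqrt((14 + sqrt(11) + (1/2)*1/(-16)) - 1589) = sqrt((14 + sqrt(11) + (1/2)*1*(-1/16)) - 1589) = sqrt((14 + sqrt(11) - 1/32) - 1589) = sqrt((447/32 + sqrt(11)) - 1589) = sqrt(-50401/32 + sqrt(11))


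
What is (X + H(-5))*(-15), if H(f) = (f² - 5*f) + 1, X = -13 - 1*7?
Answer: -465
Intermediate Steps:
X = -20 (X = -13 - 7 = -20)
H(f) = 1 + f² - 5*f
(X + H(-5))*(-15) = (-20 + (1 + (-5)² - 5*(-5)))*(-15) = (-20 + (1 + 25 + 25))*(-15) = (-20 + 51)*(-15) = 31*(-15) = -465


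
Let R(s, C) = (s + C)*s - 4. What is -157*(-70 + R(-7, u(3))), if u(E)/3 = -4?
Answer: -9263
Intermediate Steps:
u(E) = -12 (u(E) = 3*(-4) = -12)
R(s, C) = -4 + s*(C + s) (R(s, C) = (C + s)*s - 4 = s*(C + s) - 4 = -4 + s*(C + s))
-157*(-70 + R(-7, u(3))) = -157*(-70 + (-4 + (-7)**2 - 12*(-7))) = -157*(-70 + (-4 + 49 + 84)) = -157*(-70 + 129) = -157*59 = -9263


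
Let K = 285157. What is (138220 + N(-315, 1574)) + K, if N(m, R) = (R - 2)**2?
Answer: 2894561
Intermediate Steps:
N(m, R) = (-2 + R)**2
(138220 + N(-315, 1574)) + K = (138220 + (-2 + 1574)**2) + 285157 = (138220 + 1572**2) + 285157 = (138220 + 2471184) + 285157 = 2609404 + 285157 = 2894561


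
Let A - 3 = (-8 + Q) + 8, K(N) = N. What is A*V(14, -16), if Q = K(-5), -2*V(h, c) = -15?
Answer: -15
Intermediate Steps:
V(h, c) = 15/2 (V(h, c) = -½*(-15) = 15/2)
Q = -5
A = -2 (A = 3 + ((-8 - 5) + 8) = 3 + (-13 + 8) = 3 - 5 = -2)
A*V(14, -16) = -2*15/2 = -15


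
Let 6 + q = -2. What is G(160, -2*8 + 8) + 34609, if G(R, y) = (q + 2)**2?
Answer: 34645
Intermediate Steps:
q = -8 (q = -6 - 2 = -8)
G(R, y) = 36 (G(R, y) = (-8 + 2)**2 = (-6)**2 = 36)
G(160, -2*8 + 8) + 34609 = 36 + 34609 = 34645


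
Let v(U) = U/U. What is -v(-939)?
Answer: -1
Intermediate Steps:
v(U) = 1
-v(-939) = -1*1 = -1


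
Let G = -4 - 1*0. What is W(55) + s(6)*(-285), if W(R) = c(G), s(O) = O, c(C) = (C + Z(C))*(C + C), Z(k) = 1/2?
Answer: -1682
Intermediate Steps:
Z(k) = ½
G = -4 (G = -4 + 0 = -4)
c(C) = 2*C*(½ + C) (c(C) = (C + ½)*(C + C) = (½ + C)*(2*C) = 2*C*(½ + C))
W(R) = 28 (W(R) = -4*(1 + 2*(-4)) = -4*(1 - 8) = -4*(-7) = 28)
W(55) + s(6)*(-285) = 28 + 6*(-285) = 28 - 1710 = -1682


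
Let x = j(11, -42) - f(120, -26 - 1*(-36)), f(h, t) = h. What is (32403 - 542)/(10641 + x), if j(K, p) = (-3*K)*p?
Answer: 31861/11907 ≈ 2.6758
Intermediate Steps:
j(K, p) = -3*K*p
x = 1266 (x = -3*11*(-42) - 1*120 = 1386 - 120 = 1266)
(32403 - 542)/(10641 + x) = (32403 - 542)/(10641 + 1266) = 31861/11907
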